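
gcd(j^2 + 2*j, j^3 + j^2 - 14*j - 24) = j + 2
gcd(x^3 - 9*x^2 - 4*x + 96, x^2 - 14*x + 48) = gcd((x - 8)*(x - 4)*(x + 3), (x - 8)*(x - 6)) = x - 8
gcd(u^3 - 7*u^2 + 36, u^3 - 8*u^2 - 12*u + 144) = u - 6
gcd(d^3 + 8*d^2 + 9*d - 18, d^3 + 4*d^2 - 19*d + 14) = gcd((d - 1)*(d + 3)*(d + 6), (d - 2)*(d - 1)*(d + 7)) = d - 1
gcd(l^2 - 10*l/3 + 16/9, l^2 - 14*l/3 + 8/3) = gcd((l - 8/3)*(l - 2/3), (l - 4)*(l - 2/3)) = l - 2/3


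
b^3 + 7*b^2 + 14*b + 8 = (b + 1)*(b + 2)*(b + 4)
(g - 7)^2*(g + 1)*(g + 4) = g^4 - 9*g^3 - 17*g^2 + 189*g + 196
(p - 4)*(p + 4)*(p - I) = p^3 - I*p^2 - 16*p + 16*I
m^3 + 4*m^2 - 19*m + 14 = (m - 2)*(m - 1)*(m + 7)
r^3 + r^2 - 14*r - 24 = (r - 4)*(r + 2)*(r + 3)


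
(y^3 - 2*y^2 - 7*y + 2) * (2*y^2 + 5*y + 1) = 2*y^5 + y^4 - 23*y^3 - 33*y^2 + 3*y + 2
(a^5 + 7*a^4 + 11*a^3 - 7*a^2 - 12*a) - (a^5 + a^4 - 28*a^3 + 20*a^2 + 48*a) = 6*a^4 + 39*a^3 - 27*a^2 - 60*a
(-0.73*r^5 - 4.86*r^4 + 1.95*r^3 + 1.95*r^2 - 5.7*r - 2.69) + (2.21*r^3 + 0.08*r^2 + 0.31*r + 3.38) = -0.73*r^5 - 4.86*r^4 + 4.16*r^3 + 2.03*r^2 - 5.39*r + 0.69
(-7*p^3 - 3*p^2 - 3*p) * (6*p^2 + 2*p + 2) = -42*p^5 - 32*p^4 - 38*p^3 - 12*p^2 - 6*p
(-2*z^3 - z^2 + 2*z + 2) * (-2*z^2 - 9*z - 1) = 4*z^5 + 20*z^4 + 7*z^3 - 21*z^2 - 20*z - 2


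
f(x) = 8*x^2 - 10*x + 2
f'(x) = 16*x - 10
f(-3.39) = 127.84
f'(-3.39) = -64.24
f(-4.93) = 245.74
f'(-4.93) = -88.88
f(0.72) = -1.05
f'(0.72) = 1.52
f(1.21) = 1.61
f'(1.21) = 9.36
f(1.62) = 6.80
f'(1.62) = 15.92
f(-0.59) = 10.68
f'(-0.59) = -19.44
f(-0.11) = 3.20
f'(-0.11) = -11.76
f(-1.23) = 26.40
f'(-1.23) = -29.68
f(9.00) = 560.00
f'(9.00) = 134.00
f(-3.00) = 104.00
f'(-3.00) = -58.00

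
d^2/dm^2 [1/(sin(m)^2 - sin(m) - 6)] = (4*sin(m)^4 - 3*sin(m)^3 + 19*sin(m)^2 - 14)/(sin(m) + cos(m)^2 + 5)^3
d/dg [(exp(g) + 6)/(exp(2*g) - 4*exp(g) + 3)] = (-2*(exp(g) - 2)*(exp(g) + 6) + exp(2*g) - 4*exp(g) + 3)*exp(g)/(exp(2*g) - 4*exp(g) + 3)^2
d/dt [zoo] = 0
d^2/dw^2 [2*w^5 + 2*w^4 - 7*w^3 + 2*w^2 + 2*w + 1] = 40*w^3 + 24*w^2 - 42*w + 4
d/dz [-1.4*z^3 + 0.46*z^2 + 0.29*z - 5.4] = -4.2*z^2 + 0.92*z + 0.29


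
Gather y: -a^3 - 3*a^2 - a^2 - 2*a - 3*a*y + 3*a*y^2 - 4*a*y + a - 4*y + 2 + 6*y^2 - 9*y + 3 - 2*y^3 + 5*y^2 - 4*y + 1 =-a^3 - 4*a^2 - a - 2*y^3 + y^2*(3*a + 11) + y*(-7*a - 17) + 6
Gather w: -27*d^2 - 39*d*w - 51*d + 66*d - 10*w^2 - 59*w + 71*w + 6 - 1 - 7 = -27*d^2 + 15*d - 10*w^2 + w*(12 - 39*d) - 2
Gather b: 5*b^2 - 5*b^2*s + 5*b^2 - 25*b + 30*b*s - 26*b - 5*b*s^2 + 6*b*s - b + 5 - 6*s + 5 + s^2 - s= b^2*(10 - 5*s) + b*(-5*s^2 + 36*s - 52) + s^2 - 7*s + 10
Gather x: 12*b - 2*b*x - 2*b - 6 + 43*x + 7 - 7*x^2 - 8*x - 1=10*b - 7*x^2 + x*(35 - 2*b)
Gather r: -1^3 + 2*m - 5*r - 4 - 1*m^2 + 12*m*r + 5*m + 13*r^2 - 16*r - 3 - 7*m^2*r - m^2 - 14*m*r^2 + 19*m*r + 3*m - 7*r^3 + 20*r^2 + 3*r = -2*m^2 + 10*m - 7*r^3 + r^2*(33 - 14*m) + r*(-7*m^2 + 31*m - 18) - 8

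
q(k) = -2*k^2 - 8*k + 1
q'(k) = -4*k - 8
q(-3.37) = 5.25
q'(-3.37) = 5.48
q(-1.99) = 9.00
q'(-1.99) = -0.04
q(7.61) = -175.70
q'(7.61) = -38.44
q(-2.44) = 8.61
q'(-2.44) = 1.76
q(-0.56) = 4.85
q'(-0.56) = -5.76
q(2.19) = -26.11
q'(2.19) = -16.76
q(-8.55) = -76.80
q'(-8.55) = 26.20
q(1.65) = -17.64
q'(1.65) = -14.60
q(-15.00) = -329.00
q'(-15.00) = 52.00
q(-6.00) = -23.00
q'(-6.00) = 16.00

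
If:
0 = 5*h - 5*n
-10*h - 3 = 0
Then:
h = -3/10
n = -3/10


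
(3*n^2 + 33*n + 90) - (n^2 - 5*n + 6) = 2*n^2 + 38*n + 84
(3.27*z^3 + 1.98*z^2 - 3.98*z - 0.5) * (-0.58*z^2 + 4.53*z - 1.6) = -1.8966*z^5 + 13.6647*z^4 + 6.0458*z^3 - 20.9074*z^2 + 4.103*z + 0.8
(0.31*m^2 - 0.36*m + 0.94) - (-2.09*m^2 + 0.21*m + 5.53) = 2.4*m^2 - 0.57*m - 4.59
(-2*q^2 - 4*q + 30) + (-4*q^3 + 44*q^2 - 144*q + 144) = -4*q^3 + 42*q^2 - 148*q + 174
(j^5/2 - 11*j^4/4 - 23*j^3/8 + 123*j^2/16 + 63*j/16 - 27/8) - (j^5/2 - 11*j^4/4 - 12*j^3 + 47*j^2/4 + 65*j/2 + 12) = 73*j^3/8 - 65*j^2/16 - 457*j/16 - 123/8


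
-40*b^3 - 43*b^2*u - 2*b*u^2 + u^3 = (-8*b + u)*(b + u)*(5*b + u)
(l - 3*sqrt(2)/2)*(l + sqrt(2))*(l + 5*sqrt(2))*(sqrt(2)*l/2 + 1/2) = sqrt(2)*l^4/2 + 5*l^3 - 7*sqrt(2)*l^2/4 - 19*l - 15*sqrt(2)/2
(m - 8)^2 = m^2 - 16*m + 64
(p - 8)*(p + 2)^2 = p^3 - 4*p^2 - 28*p - 32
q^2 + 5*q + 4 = (q + 1)*(q + 4)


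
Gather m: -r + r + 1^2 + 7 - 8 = 0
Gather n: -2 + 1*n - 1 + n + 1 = 2*n - 2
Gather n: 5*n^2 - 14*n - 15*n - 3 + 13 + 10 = 5*n^2 - 29*n + 20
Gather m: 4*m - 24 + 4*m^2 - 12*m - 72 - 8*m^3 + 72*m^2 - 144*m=-8*m^3 + 76*m^2 - 152*m - 96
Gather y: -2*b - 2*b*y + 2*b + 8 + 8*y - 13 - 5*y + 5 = y*(3 - 2*b)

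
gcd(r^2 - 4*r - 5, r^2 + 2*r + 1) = r + 1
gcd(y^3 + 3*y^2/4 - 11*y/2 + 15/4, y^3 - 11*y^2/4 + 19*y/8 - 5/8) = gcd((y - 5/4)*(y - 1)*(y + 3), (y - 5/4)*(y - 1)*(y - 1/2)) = y^2 - 9*y/4 + 5/4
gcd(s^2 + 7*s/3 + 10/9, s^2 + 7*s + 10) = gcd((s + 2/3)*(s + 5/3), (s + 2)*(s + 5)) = 1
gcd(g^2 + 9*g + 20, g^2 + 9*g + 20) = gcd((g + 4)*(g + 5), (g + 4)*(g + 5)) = g^2 + 9*g + 20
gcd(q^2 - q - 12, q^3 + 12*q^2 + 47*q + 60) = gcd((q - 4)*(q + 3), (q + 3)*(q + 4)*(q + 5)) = q + 3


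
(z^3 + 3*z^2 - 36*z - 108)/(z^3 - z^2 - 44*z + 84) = (z^2 + 9*z + 18)/(z^2 + 5*z - 14)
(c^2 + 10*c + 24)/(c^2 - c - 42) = (c + 4)/(c - 7)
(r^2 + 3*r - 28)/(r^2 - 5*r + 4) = (r + 7)/(r - 1)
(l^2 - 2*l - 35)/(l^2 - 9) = (l^2 - 2*l - 35)/(l^2 - 9)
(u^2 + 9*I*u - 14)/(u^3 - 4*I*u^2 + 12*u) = (u + 7*I)/(u*(u - 6*I))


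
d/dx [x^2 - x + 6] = 2*x - 1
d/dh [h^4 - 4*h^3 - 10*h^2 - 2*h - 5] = 4*h^3 - 12*h^2 - 20*h - 2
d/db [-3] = 0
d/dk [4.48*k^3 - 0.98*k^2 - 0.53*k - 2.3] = 13.44*k^2 - 1.96*k - 0.53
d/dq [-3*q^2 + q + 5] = 1 - 6*q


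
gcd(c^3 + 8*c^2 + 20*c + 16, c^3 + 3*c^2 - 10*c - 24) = c^2 + 6*c + 8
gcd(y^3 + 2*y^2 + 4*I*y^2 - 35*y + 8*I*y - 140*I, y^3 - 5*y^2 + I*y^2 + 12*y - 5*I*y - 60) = y^2 + y*(-5 + 4*I) - 20*I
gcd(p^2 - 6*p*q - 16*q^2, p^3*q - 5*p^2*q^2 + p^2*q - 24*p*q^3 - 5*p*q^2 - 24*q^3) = p - 8*q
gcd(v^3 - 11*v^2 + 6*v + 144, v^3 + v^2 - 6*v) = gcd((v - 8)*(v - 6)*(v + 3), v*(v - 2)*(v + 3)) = v + 3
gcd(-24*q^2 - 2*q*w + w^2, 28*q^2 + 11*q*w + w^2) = 4*q + w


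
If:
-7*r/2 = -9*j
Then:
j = 7*r/18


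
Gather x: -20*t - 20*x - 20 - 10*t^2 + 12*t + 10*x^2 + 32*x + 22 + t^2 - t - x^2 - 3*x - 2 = -9*t^2 - 9*t + 9*x^2 + 9*x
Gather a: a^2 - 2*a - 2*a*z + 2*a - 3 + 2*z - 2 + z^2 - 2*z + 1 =a^2 - 2*a*z + z^2 - 4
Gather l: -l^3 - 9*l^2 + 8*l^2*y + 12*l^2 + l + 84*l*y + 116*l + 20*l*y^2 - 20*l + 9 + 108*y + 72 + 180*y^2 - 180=-l^3 + l^2*(8*y + 3) + l*(20*y^2 + 84*y + 97) + 180*y^2 + 108*y - 99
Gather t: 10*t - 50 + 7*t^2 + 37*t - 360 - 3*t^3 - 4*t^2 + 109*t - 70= -3*t^3 + 3*t^2 + 156*t - 480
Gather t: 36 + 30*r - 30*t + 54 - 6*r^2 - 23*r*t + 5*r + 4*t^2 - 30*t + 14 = -6*r^2 + 35*r + 4*t^2 + t*(-23*r - 60) + 104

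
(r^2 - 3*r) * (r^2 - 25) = r^4 - 3*r^3 - 25*r^2 + 75*r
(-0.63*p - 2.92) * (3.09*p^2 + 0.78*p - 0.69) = -1.9467*p^3 - 9.5142*p^2 - 1.8429*p + 2.0148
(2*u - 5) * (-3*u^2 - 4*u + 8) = -6*u^3 + 7*u^2 + 36*u - 40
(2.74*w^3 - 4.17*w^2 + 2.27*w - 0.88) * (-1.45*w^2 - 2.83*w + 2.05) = -3.973*w^5 - 1.7077*w^4 + 14.1266*w^3 - 13.6966*w^2 + 7.1439*w - 1.804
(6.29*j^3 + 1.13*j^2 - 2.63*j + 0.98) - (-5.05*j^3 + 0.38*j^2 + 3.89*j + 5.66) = 11.34*j^3 + 0.75*j^2 - 6.52*j - 4.68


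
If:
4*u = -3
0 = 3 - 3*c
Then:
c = 1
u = -3/4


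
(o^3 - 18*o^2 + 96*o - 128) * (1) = o^3 - 18*o^2 + 96*o - 128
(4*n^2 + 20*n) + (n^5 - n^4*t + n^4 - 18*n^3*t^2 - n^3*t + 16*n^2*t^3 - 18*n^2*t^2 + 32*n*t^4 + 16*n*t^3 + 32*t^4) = n^5 - n^4*t + n^4 - 18*n^3*t^2 - n^3*t + 16*n^2*t^3 - 18*n^2*t^2 + 4*n^2 + 32*n*t^4 + 16*n*t^3 + 20*n + 32*t^4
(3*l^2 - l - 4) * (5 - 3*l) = -9*l^3 + 18*l^2 + 7*l - 20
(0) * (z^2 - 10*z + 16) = 0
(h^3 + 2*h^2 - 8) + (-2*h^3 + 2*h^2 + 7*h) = -h^3 + 4*h^2 + 7*h - 8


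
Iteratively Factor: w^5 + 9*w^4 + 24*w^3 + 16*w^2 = (w + 1)*(w^4 + 8*w^3 + 16*w^2) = (w + 1)*(w + 4)*(w^3 + 4*w^2) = w*(w + 1)*(w + 4)*(w^2 + 4*w) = w*(w + 1)*(w + 4)^2*(w)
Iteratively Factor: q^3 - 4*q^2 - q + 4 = (q - 4)*(q^2 - 1) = (q - 4)*(q - 1)*(q + 1)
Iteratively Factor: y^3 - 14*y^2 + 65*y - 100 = (y - 4)*(y^2 - 10*y + 25) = (y - 5)*(y - 4)*(y - 5)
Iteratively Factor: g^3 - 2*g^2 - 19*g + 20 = (g + 4)*(g^2 - 6*g + 5) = (g - 5)*(g + 4)*(g - 1)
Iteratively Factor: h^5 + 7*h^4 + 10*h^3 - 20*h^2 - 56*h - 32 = (h + 2)*(h^4 + 5*h^3 - 20*h - 16) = (h - 2)*(h + 2)*(h^3 + 7*h^2 + 14*h + 8) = (h - 2)*(h + 2)^2*(h^2 + 5*h + 4) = (h - 2)*(h + 2)^2*(h + 4)*(h + 1)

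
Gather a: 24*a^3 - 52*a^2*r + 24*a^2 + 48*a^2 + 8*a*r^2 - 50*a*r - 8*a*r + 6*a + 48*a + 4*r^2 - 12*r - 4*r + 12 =24*a^3 + a^2*(72 - 52*r) + a*(8*r^2 - 58*r + 54) + 4*r^2 - 16*r + 12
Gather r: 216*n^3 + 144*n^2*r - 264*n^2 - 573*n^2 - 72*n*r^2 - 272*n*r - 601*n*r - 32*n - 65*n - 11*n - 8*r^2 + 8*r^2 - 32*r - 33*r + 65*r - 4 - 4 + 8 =216*n^3 - 837*n^2 - 72*n*r^2 - 108*n + r*(144*n^2 - 873*n)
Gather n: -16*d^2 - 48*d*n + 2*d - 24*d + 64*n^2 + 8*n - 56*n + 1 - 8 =-16*d^2 - 22*d + 64*n^2 + n*(-48*d - 48) - 7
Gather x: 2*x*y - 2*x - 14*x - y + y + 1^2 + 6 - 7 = x*(2*y - 16)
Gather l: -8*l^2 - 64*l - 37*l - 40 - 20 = -8*l^2 - 101*l - 60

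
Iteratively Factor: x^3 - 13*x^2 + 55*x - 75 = (x - 3)*(x^2 - 10*x + 25) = (x - 5)*(x - 3)*(x - 5)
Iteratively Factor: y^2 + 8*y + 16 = (y + 4)*(y + 4)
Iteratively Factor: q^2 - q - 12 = (q - 4)*(q + 3)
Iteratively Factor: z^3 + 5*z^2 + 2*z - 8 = (z + 4)*(z^2 + z - 2) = (z + 2)*(z + 4)*(z - 1)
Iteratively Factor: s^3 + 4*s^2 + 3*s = (s)*(s^2 + 4*s + 3) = s*(s + 1)*(s + 3)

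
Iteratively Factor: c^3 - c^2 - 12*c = (c - 4)*(c^2 + 3*c) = c*(c - 4)*(c + 3)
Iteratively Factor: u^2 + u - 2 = (u - 1)*(u + 2)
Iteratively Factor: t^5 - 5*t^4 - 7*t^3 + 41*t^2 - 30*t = (t + 3)*(t^4 - 8*t^3 + 17*t^2 - 10*t) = (t - 2)*(t + 3)*(t^3 - 6*t^2 + 5*t) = (t - 2)*(t - 1)*(t + 3)*(t^2 - 5*t) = (t - 5)*(t - 2)*(t - 1)*(t + 3)*(t)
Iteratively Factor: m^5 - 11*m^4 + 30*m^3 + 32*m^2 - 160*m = (m - 4)*(m^4 - 7*m^3 + 2*m^2 + 40*m) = (m - 4)*(m + 2)*(m^3 - 9*m^2 + 20*m) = (m - 5)*(m - 4)*(m + 2)*(m^2 - 4*m) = (m - 5)*(m - 4)^2*(m + 2)*(m)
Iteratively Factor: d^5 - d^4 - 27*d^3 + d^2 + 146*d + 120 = (d - 5)*(d^4 + 4*d^3 - 7*d^2 - 34*d - 24) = (d - 5)*(d + 4)*(d^3 - 7*d - 6) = (d - 5)*(d - 3)*(d + 4)*(d^2 + 3*d + 2) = (d - 5)*(d - 3)*(d + 2)*(d + 4)*(d + 1)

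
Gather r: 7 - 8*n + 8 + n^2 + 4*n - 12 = n^2 - 4*n + 3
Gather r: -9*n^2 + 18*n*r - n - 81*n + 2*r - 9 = -9*n^2 - 82*n + r*(18*n + 2) - 9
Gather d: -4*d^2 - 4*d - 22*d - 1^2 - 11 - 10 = -4*d^2 - 26*d - 22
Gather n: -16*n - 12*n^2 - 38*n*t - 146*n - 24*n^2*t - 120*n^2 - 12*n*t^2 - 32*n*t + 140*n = n^2*(-24*t - 132) + n*(-12*t^2 - 70*t - 22)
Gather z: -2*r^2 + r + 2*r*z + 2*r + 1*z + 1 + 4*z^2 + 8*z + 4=-2*r^2 + 3*r + 4*z^2 + z*(2*r + 9) + 5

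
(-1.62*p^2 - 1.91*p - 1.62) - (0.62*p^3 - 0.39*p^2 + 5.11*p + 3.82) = -0.62*p^3 - 1.23*p^2 - 7.02*p - 5.44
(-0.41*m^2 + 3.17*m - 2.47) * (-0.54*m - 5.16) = 0.2214*m^3 + 0.4038*m^2 - 15.0234*m + 12.7452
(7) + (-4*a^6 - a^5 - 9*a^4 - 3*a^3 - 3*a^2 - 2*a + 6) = -4*a^6 - a^5 - 9*a^4 - 3*a^3 - 3*a^2 - 2*a + 13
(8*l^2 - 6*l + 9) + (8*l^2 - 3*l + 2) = 16*l^2 - 9*l + 11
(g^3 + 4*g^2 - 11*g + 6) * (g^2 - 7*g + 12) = g^5 - 3*g^4 - 27*g^3 + 131*g^2 - 174*g + 72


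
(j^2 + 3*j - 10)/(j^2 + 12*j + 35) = (j - 2)/(j + 7)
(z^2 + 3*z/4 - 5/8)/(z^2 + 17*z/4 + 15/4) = (z - 1/2)/(z + 3)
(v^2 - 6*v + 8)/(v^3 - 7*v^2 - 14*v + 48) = (v - 4)/(v^2 - 5*v - 24)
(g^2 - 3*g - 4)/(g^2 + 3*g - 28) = (g + 1)/(g + 7)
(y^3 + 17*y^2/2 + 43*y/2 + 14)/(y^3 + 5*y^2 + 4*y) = (y + 7/2)/y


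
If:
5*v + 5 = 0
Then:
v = -1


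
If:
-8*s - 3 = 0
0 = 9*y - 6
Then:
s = -3/8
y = 2/3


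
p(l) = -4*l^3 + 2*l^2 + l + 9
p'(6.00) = -407.00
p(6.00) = -777.00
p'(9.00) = -935.00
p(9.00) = -2736.00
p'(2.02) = -39.88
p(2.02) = -13.79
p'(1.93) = -35.98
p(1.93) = -10.38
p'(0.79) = -3.33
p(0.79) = 9.07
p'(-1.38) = -27.37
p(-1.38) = 21.94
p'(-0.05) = 0.77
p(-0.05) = 8.96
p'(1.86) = -33.08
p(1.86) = -7.96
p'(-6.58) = -544.88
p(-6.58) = 1228.57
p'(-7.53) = -709.53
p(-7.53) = 1822.70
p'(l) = -12*l^2 + 4*l + 1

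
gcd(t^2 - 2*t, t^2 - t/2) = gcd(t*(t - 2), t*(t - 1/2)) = t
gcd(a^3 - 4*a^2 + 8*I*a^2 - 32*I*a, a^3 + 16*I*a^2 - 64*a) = a^2 + 8*I*a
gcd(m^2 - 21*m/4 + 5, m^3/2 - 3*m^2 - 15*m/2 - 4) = 1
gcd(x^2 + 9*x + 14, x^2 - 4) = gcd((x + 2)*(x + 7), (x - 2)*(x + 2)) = x + 2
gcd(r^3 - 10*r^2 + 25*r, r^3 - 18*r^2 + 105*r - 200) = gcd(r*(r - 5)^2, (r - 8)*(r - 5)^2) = r^2 - 10*r + 25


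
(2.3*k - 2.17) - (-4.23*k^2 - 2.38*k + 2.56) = 4.23*k^2 + 4.68*k - 4.73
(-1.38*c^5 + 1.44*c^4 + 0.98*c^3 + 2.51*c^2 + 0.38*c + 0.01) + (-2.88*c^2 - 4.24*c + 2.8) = -1.38*c^5 + 1.44*c^4 + 0.98*c^3 - 0.37*c^2 - 3.86*c + 2.81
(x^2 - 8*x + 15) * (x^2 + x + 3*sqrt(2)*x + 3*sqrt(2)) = x^4 - 7*x^3 + 3*sqrt(2)*x^3 - 21*sqrt(2)*x^2 + 7*x^2 + 15*x + 21*sqrt(2)*x + 45*sqrt(2)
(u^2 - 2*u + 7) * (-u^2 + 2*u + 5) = -u^4 + 4*u^3 - 6*u^2 + 4*u + 35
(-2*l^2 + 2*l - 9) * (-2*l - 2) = 4*l^3 + 14*l + 18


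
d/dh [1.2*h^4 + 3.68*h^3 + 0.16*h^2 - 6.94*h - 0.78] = 4.8*h^3 + 11.04*h^2 + 0.32*h - 6.94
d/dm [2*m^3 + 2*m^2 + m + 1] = 6*m^2 + 4*m + 1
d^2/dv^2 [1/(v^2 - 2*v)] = 2*(-v*(v - 2) + 4*(v - 1)^2)/(v^3*(v - 2)^3)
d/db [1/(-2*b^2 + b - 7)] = (4*b - 1)/(2*b^2 - b + 7)^2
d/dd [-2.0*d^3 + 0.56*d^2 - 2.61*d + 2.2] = -6.0*d^2 + 1.12*d - 2.61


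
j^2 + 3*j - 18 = (j - 3)*(j + 6)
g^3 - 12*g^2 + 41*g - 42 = (g - 7)*(g - 3)*(g - 2)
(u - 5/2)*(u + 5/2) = u^2 - 25/4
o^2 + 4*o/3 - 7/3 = (o - 1)*(o + 7/3)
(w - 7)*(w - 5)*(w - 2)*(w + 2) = w^4 - 12*w^3 + 31*w^2 + 48*w - 140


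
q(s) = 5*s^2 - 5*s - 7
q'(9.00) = 85.00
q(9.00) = 353.00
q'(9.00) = 85.00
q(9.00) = 353.00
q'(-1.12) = -16.20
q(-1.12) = 4.87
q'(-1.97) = -24.70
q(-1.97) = 22.25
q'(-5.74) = -62.40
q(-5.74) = 186.44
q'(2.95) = 24.50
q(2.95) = 21.76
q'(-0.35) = -8.50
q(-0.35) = -4.64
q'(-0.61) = -11.10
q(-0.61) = -2.09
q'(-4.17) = -46.70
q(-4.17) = 100.79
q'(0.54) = 0.40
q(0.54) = -8.24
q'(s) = 10*s - 5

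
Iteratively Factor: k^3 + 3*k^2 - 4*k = (k + 4)*(k^2 - k) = (k - 1)*(k + 4)*(k)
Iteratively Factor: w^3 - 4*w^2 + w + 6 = (w + 1)*(w^2 - 5*w + 6) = (w - 3)*(w + 1)*(w - 2)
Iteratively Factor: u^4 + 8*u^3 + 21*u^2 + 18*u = (u + 3)*(u^3 + 5*u^2 + 6*u) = (u + 3)^2*(u^2 + 2*u) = u*(u + 3)^2*(u + 2)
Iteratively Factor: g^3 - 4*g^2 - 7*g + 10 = (g - 1)*(g^2 - 3*g - 10) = (g - 5)*(g - 1)*(g + 2)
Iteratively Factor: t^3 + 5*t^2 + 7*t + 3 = (t + 1)*(t^2 + 4*t + 3) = (t + 1)^2*(t + 3)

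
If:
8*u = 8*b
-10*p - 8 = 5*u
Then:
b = u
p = -u/2 - 4/5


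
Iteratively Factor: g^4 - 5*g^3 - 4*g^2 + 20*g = (g + 2)*(g^3 - 7*g^2 + 10*g) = (g - 5)*(g + 2)*(g^2 - 2*g) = g*(g - 5)*(g + 2)*(g - 2)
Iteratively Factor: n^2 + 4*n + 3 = (n + 1)*(n + 3)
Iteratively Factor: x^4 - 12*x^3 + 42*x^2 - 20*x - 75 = (x + 1)*(x^3 - 13*x^2 + 55*x - 75) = (x - 5)*(x + 1)*(x^2 - 8*x + 15) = (x - 5)^2*(x + 1)*(x - 3)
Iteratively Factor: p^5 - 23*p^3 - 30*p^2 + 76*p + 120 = (p + 2)*(p^4 - 2*p^3 - 19*p^2 + 8*p + 60) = (p + 2)*(p + 3)*(p^3 - 5*p^2 - 4*p + 20) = (p - 2)*(p + 2)*(p + 3)*(p^2 - 3*p - 10) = (p - 2)*(p + 2)^2*(p + 3)*(p - 5)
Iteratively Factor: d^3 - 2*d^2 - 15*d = (d - 5)*(d^2 + 3*d) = d*(d - 5)*(d + 3)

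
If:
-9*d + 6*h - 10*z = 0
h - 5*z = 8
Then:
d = 20*z/9 + 16/3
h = 5*z + 8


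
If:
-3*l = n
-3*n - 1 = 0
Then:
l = 1/9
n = -1/3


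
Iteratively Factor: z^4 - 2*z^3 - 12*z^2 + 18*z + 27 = (z + 1)*(z^3 - 3*z^2 - 9*z + 27) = (z - 3)*(z + 1)*(z^2 - 9) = (z - 3)*(z + 1)*(z + 3)*(z - 3)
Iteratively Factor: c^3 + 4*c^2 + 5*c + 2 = (c + 1)*(c^2 + 3*c + 2) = (c + 1)^2*(c + 2)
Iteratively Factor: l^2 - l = (l)*(l - 1)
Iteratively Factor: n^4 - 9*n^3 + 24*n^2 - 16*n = (n - 4)*(n^3 - 5*n^2 + 4*n) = (n - 4)*(n - 1)*(n^2 - 4*n) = (n - 4)^2*(n - 1)*(n)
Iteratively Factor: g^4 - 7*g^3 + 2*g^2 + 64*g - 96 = (g - 4)*(g^3 - 3*g^2 - 10*g + 24) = (g - 4)^2*(g^2 + g - 6) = (g - 4)^2*(g - 2)*(g + 3)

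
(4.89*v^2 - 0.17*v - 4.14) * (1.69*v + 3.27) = 8.2641*v^3 + 15.703*v^2 - 7.5525*v - 13.5378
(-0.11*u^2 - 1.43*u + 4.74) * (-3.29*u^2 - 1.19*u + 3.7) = 0.3619*u^4 + 4.8356*u^3 - 14.2999*u^2 - 10.9316*u + 17.538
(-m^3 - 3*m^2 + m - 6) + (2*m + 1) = -m^3 - 3*m^2 + 3*m - 5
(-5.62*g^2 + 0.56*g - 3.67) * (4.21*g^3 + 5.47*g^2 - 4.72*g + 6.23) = -23.6602*g^5 - 28.3838*g^4 + 14.1389*g^3 - 57.7307*g^2 + 20.8112*g - 22.8641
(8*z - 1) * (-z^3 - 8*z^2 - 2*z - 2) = -8*z^4 - 63*z^3 - 8*z^2 - 14*z + 2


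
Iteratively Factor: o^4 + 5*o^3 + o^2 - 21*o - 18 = (o + 3)*(o^3 + 2*o^2 - 5*o - 6) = (o - 2)*(o + 3)*(o^2 + 4*o + 3) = (o - 2)*(o + 3)^2*(o + 1)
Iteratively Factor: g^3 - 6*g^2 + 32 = (g - 4)*(g^2 - 2*g - 8) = (g - 4)^2*(g + 2)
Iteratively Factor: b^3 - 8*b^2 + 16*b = (b - 4)*(b^2 - 4*b) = b*(b - 4)*(b - 4)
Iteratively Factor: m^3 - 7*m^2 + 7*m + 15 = (m + 1)*(m^2 - 8*m + 15) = (m - 5)*(m + 1)*(m - 3)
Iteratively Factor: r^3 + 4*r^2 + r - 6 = (r - 1)*(r^2 + 5*r + 6) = (r - 1)*(r + 3)*(r + 2)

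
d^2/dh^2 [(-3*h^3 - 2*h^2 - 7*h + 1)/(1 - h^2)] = 2*(10*h^3 + 3*h^2 + 30*h + 1)/(h^6 - 3*h^4 + 3*h^2 - 1)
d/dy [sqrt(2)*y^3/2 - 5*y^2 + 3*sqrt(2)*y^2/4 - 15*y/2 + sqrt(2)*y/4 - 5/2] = 3*sqrt(2)*y^2/2 - 10*y + 3*sqrt(2)*y/2 - 15/2 + sqrt(2)/4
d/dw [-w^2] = -2*w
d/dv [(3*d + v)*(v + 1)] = 3*d + 2*v + 1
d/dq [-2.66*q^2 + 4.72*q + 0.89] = 4.72 - 5.32*q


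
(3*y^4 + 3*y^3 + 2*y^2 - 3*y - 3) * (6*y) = 18*y^5 + 18*y^4 + 12*y^3 - 18*y^2 - 18*y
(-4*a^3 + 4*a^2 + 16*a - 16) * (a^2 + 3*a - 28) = -4*a^5 - 8*a^4 + 140*a^3 - 80*a^2 - 496*a + 448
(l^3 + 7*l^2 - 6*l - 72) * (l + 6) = l^4 + 13*l^3 + 36*l^2 - 108*l - 432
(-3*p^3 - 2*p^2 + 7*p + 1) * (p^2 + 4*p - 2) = -3*p^5 - 14*p^4 + 5*p^3 + 33*p^2 - 10*p - 2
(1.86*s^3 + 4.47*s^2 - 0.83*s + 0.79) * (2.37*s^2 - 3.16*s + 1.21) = 4.4082*s^5 + 4.7163*s^4 - 13.8417*s^3 + 9.9038*s^2 - 3.5007*s + 0.9559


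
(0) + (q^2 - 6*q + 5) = q^2 - 6*q + 5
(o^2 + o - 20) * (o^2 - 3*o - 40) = o^4 - 2*o^3 - 63*o^2 + 20*o + 800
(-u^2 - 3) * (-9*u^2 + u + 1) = 9*u^4 - u^3 + 26*u^2 - 3*u - 3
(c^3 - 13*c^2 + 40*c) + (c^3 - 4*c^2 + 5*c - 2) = 2*c^3 - 17*c^2 + 45*c - 2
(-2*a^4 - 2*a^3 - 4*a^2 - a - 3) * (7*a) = -14*a^5 - 14*a^4 - 28*a^3 - 7*a^2 - 21*a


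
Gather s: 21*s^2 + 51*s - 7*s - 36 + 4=21*s^2 + 44*s - 32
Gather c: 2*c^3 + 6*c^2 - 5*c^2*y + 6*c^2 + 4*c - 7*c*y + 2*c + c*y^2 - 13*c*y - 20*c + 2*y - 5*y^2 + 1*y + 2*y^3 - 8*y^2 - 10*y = 2*c^3 + c^2*(12 - 5*y) + c*(y^2 - 20*y - 14) + 2*y^3 - 13*y^2 - 7*y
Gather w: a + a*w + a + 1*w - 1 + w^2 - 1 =2*a + w^2 + w*(a + 1) - 2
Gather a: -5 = -5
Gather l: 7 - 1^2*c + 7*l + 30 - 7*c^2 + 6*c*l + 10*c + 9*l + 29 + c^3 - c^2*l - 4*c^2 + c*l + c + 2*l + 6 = c^3 - 11*c^2 + 10*c + l*(-c^2 + 7*c + 18) + 72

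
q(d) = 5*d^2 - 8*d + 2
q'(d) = 10*d - 8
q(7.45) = 219.91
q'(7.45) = 66.50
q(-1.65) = 28.81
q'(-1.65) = -24.50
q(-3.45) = 89.11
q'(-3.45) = -42.50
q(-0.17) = 3.50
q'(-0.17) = -9.70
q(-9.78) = 558.48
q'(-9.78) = -105.80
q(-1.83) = 33.38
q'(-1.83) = -26.30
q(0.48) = -0.69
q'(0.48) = -3.20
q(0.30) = 0.05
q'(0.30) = -5.00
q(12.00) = 626.00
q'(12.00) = 112.00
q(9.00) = 335.00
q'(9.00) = 82.00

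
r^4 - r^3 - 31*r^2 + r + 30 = (r - 6)*(r - 1)*(r + 1)*(r + 5)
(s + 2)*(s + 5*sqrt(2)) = s^2 + 2*s + 5*sqrt(2)*s + 10*sqrt(2)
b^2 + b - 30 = (b - 5)*(b + 6)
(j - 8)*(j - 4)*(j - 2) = j^3 - 14*j^2 + 56*j - 64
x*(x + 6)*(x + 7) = x^3 + 13*x^2 + 42*x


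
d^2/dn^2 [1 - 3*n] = 0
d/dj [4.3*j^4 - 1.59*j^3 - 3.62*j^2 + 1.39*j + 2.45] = 17.2*j^3 - 4.77*j^2 - 7.24*j + 1.39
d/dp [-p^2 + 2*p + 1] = 2 - 2*p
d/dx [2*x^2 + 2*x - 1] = 4*x + 2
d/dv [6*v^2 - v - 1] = 12*v - 1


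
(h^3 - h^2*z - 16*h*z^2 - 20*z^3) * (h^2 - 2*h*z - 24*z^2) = h^5 - 3*h^4*z - 38*h^3*z^2 + 36*h^2*z^3 + 424*h*z^4 + 480*z^5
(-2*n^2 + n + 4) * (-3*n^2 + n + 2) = 6*n^4 - 5*n^3 - 15*n^2 + 6*n + 8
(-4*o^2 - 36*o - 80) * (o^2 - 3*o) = -4*o^4 - 24*o^3 + 28*o^2 + 240*o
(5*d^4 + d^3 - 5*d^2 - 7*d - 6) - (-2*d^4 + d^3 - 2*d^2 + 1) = 7*d^4 - 3*d^2 - 7*d - 7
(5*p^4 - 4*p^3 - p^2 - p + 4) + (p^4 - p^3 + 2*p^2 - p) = 6*p^4 - 5*p^3 + p^2 - 2*p + 4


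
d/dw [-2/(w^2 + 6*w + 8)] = 4*(w + 3)/(w^2 + 6*w + 8)^2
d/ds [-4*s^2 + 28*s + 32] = 28 - 8*s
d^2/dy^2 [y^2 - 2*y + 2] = 2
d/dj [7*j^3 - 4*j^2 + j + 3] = 21*j^2 - 8*j + 1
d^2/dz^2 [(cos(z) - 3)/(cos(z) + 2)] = 5*(cos(z)^2 - 2*cos(z) - 2)/(cos(z) + 2)^3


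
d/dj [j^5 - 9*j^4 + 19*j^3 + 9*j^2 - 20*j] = 5*j^4 - 36*j^3 + 57*j^2 + 18*j - 20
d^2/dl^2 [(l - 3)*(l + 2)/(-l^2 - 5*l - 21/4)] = 24*(32*l^3 + 180*l^2 + 396*l + 345)/(64*l^6 + 960*l^5 + 5808*l^4 + 18080*l^3 + 30492*l^2 + 26460*l + 9261)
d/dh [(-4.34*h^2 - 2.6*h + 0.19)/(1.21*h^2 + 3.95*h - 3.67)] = (-13.997*h^2 + 31.3958*h + 8.7915)/(1.4641*h^4 + 9.559*h^3 + 6.7211*h^2 - 28.993*h + 13.4689)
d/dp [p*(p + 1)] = 2*p + 1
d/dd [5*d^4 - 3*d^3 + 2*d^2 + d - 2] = 20*d^3 - 9*d^2 + 4*d + 1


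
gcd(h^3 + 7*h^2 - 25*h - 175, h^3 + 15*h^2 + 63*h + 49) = h + 7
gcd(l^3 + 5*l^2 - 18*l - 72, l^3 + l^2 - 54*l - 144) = l^2 + 9*l + 18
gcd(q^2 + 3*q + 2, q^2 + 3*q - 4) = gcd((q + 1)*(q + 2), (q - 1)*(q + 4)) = 1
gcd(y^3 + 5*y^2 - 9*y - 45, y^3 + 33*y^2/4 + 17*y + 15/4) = y^2 + 8*y + 15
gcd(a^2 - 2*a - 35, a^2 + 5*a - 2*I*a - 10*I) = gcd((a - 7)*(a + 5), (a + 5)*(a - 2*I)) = a + 5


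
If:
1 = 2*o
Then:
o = 1/2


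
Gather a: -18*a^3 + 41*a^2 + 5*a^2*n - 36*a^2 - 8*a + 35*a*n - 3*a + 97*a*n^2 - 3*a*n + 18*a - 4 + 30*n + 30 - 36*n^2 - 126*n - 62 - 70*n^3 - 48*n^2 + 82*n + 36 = -18*a^3 + a^2*(5*n + 5) + a*(97*n^2 + 32*n + 7) - 70*n^3 - 84*n^2 - 14*n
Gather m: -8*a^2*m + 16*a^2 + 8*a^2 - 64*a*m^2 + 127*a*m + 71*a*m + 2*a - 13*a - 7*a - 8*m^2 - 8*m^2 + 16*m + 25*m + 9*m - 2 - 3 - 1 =24*a^2 - 18*a + m^2*(-64*a - 16) + m*(-8*a^2 + 198*a + 50) - 6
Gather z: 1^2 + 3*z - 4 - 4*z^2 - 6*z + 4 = -4*z^2 - 3*z + 1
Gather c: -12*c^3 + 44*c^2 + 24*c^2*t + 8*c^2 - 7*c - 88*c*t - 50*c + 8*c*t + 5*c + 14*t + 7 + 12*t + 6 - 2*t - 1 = -12*c^3 + c^2*(24*t + 52) + c*(-80*t - 52) + 24*t + 12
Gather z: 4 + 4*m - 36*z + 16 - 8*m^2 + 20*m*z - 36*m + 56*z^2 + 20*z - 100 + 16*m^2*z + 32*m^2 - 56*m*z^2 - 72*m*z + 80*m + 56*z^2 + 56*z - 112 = 24*m^2 + 48*m + z^2*(112 - 56*m) + z*(16*m^2 - 52*m + 40) - 192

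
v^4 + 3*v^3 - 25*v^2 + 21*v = v*(v - 3)*(v - 1)*(v + 7)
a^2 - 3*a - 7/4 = (a - 7/2)*(a + 1/2)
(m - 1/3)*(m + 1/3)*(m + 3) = m^3 + 3*m^2 - m/9 - 1/3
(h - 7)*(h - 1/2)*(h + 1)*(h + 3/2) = h^4 - 5*h^3 - 55*h^2/4 - 5*h/2 + 21/4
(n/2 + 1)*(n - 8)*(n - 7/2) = n^3/2 - 19*n^2/4 + 5*n/2 + 28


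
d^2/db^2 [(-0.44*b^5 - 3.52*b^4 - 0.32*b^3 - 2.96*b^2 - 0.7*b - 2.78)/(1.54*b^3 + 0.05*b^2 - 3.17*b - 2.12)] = (-2.08700799999999*b^9 - 0.20327999999995*b^8 + 12.881352*b^7 - 41.514176*b^6 - 137.157504*b^5 - 477.380904*b^4 - 571.037396*b^3 - 150.66678*b^2 - 60.887532*b - 73.659532)/(3.652264*b^9 + 0.35574*b^8 - 22.542366*b^7 - 16.547791*b^6 + 45.422703*b^5 + 63.587931*b^4 - 9.074765*b^3 - 63.236844*b^2 - 42.741744*b - 9.528128)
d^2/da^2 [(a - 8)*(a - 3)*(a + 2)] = 6*a - 18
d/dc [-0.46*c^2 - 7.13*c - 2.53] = -0.92*c - 7.13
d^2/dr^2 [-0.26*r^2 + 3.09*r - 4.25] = -0.520000000000000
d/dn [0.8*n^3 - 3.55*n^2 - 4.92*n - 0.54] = 2.4*n^2 - 7.1*n - 4.92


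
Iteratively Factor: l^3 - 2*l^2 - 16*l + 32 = (l - 2)*(l^2 - 16) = (l - 4)*(l - 2)*(l + 4)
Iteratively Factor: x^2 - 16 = (x + 4)*(x - 4)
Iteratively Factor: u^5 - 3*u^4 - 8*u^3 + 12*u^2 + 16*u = (u - 4)*(u^4 + u^3 - 4*u^2 - 4*u) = (u - 4)*(u + 2)*(u^3 - u^2 - 2*u) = (u - 4)*(u + 1)*(u + 2)*(u^2 - 2*u) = (u - 4)*(u - 2)*(u + 1)*(u + 2)*(u)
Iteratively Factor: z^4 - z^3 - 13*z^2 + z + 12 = (z - 1)*(z^3 - 13*z - 12) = (z - 1)*(z + 3)*(z^2 - 3*z - 4) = (z - 4)*(z - 1)*(z + 3)*(z + 1)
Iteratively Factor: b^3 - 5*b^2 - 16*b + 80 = (b - 5)*(b^2 - 16) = (b - 5)*(b + 4)*(b - 4)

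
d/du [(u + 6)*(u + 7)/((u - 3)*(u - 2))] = 18*(-u^2 - 4*u + 16)/(u^4 - 10*u^3 + 37*u^2 - 60*u + 36)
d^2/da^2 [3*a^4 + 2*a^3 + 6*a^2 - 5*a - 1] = 36*a^2 + 12*a + 12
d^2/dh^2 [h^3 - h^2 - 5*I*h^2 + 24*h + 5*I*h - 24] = 6*h - 2 - 10*I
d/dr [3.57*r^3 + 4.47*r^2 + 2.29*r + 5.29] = 10.71*r^2 + 8.94*r + 2.29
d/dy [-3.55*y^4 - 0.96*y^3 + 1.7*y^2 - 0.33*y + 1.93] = -14.2*y^3 - 2.88*y^2 + 3.4*y - 0.33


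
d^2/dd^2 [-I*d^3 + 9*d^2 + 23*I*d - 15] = -6*I*d + 18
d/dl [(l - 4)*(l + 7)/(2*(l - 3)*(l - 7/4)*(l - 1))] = 2*(-4*l^4 - 24*l^3 + 445*l^2 - 1330*l + 1057)/(16*l^6 - 184*l^5 + 849*l^4 - 2008*l^3 + 2566*l^2 - 1680*l + 441)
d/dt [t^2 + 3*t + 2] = 2*t + 3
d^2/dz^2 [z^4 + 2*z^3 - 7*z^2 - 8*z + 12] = 12*z^2 + 12*z - 14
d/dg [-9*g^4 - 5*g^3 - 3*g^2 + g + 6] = -36*g^3 - 15*g^2 - 6*g + 1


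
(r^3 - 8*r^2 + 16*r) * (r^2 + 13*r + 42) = r^5 + 5*r^4 - 46*r^3 - 128*r^2 + 672*r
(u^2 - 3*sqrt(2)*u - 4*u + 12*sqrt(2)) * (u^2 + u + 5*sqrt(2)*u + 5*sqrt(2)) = u^4 - 3*u^3 + 2*sqrt(2)*u^3 - 34*u^2 - 6*sqrt(2)*u^2 - 8*sqrt(2)*u + 90*u + 120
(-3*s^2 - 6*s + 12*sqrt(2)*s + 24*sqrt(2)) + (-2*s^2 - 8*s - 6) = -5*s^2 - 14*s + 12*sqrt(2)*s - 6 + 24*sqrt(2)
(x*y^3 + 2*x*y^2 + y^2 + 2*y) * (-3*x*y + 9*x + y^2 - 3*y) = -3*x^2*y^4 + 3*x^2*y^3 + 18*x^2*y^2 + x*y^5 - x*y^4 - 9*x*y^3 + 3*x*y^2 + 18*x*y + y^4 - y^3 - 6*y^2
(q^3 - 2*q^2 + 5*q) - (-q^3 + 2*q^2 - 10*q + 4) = 2*q^3 - 4*q^2 + 15*q - 4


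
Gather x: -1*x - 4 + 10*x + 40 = 9*x + 36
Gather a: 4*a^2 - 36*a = 4*a^2 - 36*a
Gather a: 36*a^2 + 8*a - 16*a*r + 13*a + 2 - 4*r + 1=36*a^2 + a*(21 - 16*r) - 4*r + 3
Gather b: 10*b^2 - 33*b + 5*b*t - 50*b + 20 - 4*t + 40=10*b^2 + b*(5*t - 83) - 4*t + 60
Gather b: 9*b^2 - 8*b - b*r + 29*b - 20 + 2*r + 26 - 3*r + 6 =9*b^2 + b*(21 - r) - r + 12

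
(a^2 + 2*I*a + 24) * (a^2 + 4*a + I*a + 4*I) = a^4 + 4*a^3 + 3*I*a^3 + 22*a^2 + 12*I*a^2 + 88*a + 24*I*a + 96*I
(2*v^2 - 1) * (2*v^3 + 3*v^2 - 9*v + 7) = 4*v^5 + 6*v^4 - 20*v^3 + 11*v^2 + 9*v - 7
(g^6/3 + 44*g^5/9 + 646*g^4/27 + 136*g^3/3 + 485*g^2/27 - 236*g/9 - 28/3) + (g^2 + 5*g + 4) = g^6/3 + 44*g^5/9 + 646*g^4/27 + 136*g^3/3 + 512*g^2/27 - 191*g/9 - 16/3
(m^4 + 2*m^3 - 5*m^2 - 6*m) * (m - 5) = m^5 - 3*m^4 - 15*m^3 + 19*m^2 + 30*m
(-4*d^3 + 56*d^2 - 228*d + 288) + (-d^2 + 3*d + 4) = -4*d^3 + 55*d^2 - 225*d + 292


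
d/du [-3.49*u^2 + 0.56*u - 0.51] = 0.56 - 6.98*u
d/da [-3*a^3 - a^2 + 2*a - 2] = -9*a^2 - 2*a + 2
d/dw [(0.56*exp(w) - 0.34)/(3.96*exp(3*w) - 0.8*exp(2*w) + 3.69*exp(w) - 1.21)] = (-4.4352*exp(3*w) + 4.4872*exp(2*w) - 0.544*exp(w) + 0.577)*exp(w)/(15.6816*exp(6*w) - 6.336*exp(5*w) + 29.8648*exp(4*w) - 15.4872*exp(3*w) + 15.5521*exp(2*w) - 8.9298*exp(w) + 1.4641)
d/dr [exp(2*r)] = 2*exp(2*r)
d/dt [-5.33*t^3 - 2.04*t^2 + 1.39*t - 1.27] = -15.99*t^2 - 4.08*t + 1.39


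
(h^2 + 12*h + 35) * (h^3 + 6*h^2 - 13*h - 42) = h^5 + 18*h^4 + 94*h^3 + 12*h^2 - 959*h - 1470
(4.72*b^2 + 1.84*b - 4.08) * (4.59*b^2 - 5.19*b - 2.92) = 21.6648*b^4 - 16.0512*b^3 - 42.0592*b^2 + 15.8024*b + 11.9136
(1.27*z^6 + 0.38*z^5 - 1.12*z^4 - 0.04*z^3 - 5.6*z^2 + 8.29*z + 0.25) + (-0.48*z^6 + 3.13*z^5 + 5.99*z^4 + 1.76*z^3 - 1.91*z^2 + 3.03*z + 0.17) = 0.79*z^6 + 3.51*z^5 + 4.87*z^4 + 1.72*z^3 - 7.51*z^2 + 11.32*z + 0.42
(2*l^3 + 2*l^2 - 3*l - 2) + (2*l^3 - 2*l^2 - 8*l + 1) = 4*l^3 - 11*l - 1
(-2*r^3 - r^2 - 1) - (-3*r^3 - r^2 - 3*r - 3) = r^3 + 3*r + 2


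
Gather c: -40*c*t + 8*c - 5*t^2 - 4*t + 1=c*(8 - 40*t) - 5*t^2 - 4*t + 1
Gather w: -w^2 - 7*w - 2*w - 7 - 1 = -w^2 - 9*w - 8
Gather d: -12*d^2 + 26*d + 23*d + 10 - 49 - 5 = -12*d^2 + 49*d - 44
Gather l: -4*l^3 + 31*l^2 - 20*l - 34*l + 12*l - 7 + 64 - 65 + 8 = -4*l^3 + 31*l^2 - 42*l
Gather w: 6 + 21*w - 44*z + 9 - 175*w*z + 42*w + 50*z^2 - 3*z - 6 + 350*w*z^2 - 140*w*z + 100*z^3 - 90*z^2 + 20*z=w*(350*z^2 - 315*z + 63) + 100*z^3 - 40*z^2 - 27*z + 9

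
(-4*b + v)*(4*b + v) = -16*b^2 + v^2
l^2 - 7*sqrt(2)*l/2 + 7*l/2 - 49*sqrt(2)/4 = (l + 7/2)*(l - 7*sqrt(2)/2)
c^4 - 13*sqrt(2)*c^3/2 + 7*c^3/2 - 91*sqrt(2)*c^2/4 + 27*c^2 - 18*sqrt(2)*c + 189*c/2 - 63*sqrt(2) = (c + 7/2)*(c - 3*sqrt(2))*(c - 2*sqrt(2))*(c - 3*sqrt(2)/2)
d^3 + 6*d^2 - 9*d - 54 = (d - 3)*(d + 3)*(d + 6)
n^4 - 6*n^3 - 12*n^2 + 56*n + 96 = (n - 6)*(n - 4)*(n + 2)^2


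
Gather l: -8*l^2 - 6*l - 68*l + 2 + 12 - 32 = -8*l^2 - 74*l - 18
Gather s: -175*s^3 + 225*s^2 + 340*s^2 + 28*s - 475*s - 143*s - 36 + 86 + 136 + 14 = -175*s^3 + 565*s^2 - 590*s + 200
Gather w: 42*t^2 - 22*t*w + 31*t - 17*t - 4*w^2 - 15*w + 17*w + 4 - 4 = 42*t^2 + 14*t - 4*w^2 + w*(2 - 22*t)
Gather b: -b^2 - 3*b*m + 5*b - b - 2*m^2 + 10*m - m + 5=-b^2 + b*(4 - 3*m) - 2*m^2 + 9*m + 5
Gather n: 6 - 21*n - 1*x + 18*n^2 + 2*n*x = 18*n^2 + n*(2*x - 21) - x + 6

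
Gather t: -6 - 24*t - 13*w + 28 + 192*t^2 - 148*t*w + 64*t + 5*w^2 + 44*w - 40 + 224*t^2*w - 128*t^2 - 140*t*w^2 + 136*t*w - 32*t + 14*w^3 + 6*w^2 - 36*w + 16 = t^2*(224*w + 64) + t*(-140*w^2 - 12*w + 8) + 14*w^3 + 11*w^2 - 5*w - 2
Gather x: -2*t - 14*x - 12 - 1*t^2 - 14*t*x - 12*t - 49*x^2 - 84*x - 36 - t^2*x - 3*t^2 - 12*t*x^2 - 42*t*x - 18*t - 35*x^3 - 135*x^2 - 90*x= -4*t^2 - 32*t - 35*x^3 + x^2*(-12*t - 184) + x*(-t^2 - 56*t - 188) - 48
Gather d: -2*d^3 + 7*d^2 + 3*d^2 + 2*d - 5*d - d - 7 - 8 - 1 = -2*d^3 + 10*d^2 - 4*d - 16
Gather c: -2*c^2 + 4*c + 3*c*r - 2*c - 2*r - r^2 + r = -2*c^2 + c*(3*r + 2) - r^2 - r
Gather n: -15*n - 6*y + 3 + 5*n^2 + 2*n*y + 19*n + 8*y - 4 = 5*n^2 + n*(2*y + 4) + 2*y - 1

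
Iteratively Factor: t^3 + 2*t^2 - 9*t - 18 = (t + 2)*(t^2 - 9) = (t + 2)*(t + 3)*(t - 3)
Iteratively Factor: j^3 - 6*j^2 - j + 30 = (j - 3)*(j^2 - 3*j - 10) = (j - 3)*(j + 2)*(j - 5)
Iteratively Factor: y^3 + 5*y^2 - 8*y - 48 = (y + 4)*(y^2 + y - 12) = (y + 4)^2*(y - 3)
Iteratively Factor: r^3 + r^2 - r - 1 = (r + 1)*(r^2 - 1) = (r - 1)*(r + 1)*(r + 1)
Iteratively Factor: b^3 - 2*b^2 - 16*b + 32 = (b - 4)*(b^2 + 2*b - 8) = (b - 4)*(b - 2)*(b + 4)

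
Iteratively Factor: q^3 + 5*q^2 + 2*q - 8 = (q + 2)*(q^2 + 3*q - 4) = (q + 2)*(q + 4)*(q - 1)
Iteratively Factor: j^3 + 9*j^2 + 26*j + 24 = (j + 3)*(j^2 + 6*j + 8) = (j + 3)*(j + 4)*(j + 2)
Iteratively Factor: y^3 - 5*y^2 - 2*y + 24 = (y - 4)*(y^2 - y - 6) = (y - 4)*(y + 2)*(y - 3)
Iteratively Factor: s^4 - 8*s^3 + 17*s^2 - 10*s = (s - 2)*(s^3 - 6*s^2 + 5*s) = (s - 2)*(s - 1)*(s^2 - 5*s) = (s - 5)*(s - 2)*(s - 1)*(s)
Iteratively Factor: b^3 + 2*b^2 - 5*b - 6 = (b + 3)*(b^2 - b - 2) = (b + 1)*(b + 3)*(b - 2)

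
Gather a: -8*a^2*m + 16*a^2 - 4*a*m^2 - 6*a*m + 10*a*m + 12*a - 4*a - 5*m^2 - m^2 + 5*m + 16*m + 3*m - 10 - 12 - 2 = a^2*(16 - 8*m) + a*(-4*m^2 + 4*m + 8) - 6*m^2 + 24*m - 24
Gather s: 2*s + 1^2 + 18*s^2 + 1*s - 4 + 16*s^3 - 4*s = 16*s^3 + 18*s^2 - s - 3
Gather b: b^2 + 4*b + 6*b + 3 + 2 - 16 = b^2 + 10*b - 11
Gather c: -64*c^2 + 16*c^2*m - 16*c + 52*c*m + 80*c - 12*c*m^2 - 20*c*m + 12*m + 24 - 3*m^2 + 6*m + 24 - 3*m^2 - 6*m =c^2*(16*m - 64) + c*(-12*m^2 + 32*m + 64) - 6*m^2 + 12*m + 48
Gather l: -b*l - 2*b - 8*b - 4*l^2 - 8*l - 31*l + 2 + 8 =-10*b - 4*l^2 + l*(-b - 39) + 10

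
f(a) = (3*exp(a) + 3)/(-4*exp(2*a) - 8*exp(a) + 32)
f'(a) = (3*exp(a) + 3)*(8*exp(2*a) + 8*exp(a))/(-4*exp(2*a) - 8*exp(a) + 32)^2 + 3*exp(a)/(-4*exp(2*a) - 8*exp(a) + 32)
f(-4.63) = 0.09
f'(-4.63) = 0.00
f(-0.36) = 0.21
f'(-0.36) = 0.17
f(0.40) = 0.67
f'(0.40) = 2.18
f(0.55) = 1.34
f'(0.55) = 9.15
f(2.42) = -0.07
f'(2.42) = 0.07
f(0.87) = -1.03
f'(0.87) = 6.00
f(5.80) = -0.00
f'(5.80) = 0.00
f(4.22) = -0.01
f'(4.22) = 0.01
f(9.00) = 0.00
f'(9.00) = 0.00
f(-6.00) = 0.09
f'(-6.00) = 0.00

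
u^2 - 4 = (u - 2)*(u + 2)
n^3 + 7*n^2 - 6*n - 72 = (n - 3)*(n + 4)*(n + 6)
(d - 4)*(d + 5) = d^2 + d - 20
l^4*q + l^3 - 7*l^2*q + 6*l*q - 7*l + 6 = (l - 2)*(l - 1)*(l + 3)*(l*q + 1)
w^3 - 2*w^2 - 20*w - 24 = (w - 6)*(w + 2)^2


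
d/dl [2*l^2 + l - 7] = 4*l + 1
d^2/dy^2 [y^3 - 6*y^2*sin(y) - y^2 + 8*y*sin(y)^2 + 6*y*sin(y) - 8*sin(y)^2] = 6*y^2*sin(y) - 6*y*sin(y) - 24*y*cos(y) + 16*y*cos(2*y) + 6*y + 12*sqrt(2)*cos(y + pi/4) - 16*sqrt(2)*cos(2*y + pi/4) - 2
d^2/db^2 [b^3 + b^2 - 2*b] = 6*b + 2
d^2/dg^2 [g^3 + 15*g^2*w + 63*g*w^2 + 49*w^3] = 6*g + 30*w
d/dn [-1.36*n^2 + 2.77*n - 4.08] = 2.77 - 2.72*n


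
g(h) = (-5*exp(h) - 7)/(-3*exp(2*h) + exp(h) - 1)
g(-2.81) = 7.68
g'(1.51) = -0.65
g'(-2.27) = 0.90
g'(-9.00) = 0.00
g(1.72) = 0.39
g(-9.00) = 7.00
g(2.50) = 0.16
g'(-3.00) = 0.54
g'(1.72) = -0.49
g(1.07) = 0.91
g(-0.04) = 4.20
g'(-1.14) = -0.97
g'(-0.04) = -5.14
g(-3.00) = 7.57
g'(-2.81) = 0.63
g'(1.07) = -1.25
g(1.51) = 0.51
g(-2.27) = 8.09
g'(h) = (-5*exp(h) - 7)*(6*exp(2*h) - exp(h))/(-3*exp(2*h) + exp(h) - 1)^2 - 5*exp(h)/(-3*exp(2*h) + exp(h) - 1)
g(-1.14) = 8.71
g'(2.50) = -0.18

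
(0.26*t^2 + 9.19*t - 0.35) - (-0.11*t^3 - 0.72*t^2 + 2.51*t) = 0.11*t^3 + 0.98*t^2 + 6.68*t - 0.35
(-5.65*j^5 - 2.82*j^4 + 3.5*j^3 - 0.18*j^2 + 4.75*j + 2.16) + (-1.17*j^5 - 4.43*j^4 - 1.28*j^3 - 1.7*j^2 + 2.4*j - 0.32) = -6.82*j^5 - 7.25*j^4 + 2.22*j^3 - 1.88*j^2 + 7.15*j + 1.84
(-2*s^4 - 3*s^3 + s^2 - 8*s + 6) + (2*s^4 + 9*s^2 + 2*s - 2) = -3*s^3 + 10*s^2 - 6*s + 4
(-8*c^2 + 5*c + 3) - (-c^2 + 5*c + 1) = 2 - 7*c^2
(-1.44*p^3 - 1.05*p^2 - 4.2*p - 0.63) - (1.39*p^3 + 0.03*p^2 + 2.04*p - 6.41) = -2.83*p^3 - 1.08*p^2 - 6.24*p + 5.78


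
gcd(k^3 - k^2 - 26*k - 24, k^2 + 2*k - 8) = k + 4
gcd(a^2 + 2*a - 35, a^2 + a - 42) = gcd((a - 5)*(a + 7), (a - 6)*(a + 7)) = a + 7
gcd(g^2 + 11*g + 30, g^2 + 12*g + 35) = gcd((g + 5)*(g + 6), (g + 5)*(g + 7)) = g + 5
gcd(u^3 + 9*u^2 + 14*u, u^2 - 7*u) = u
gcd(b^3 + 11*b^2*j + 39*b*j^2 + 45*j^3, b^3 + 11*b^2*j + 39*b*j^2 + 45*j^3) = b^3 + 11*b^2*j + 39*b*j^2 + 45*j^3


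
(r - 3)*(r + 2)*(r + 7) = r^3 + 6*r^2 - 13*r - 42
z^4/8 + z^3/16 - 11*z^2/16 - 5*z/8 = z*(z/4 + 1/2)*(z/2 + 1/2)*(z - 5/2)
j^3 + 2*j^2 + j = j*(j + 1)^2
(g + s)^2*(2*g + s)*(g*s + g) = 2*g^4*s + 2*g^4 + 5*g^3*s^2 + 5*g^3*s + 4*g^2*s^3 + 4*g^2*s^2 + g*s^4 + g*s^3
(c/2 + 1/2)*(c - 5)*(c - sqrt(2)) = c^3/2 - 2*c^2 - sqrt(2)*c^2/2 - 5*c/2 + 2*sqrt(2)*c + 5*sqrt(2)/2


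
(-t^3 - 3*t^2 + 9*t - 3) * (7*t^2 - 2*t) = -7*t^5 - 19*t^4 + 69*t^3 - 39*t^2 + 6*t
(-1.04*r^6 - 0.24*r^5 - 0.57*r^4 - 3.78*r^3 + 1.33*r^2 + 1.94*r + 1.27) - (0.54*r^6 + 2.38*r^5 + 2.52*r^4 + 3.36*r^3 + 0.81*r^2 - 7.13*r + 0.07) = -1.58*r^6 - 2.62*r^5 - 3.09*r^4 - 7.14*r^3 + 0.52*r^2 + 9.07*r + 1.2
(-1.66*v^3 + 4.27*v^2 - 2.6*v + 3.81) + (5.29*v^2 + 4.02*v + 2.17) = -1.66*v^3 + 9.56*v^2 + 1.42*v + 5.98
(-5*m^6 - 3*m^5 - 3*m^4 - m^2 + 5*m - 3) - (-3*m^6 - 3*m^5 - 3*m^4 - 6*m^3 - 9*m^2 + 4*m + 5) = -2*m^6 + 6*m^3 + 8*m^2 + m - 8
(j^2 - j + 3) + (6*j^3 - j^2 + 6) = 6*j^3 - j + 9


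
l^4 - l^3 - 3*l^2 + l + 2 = (l - 2)*(l - 1)*(l + 1)^2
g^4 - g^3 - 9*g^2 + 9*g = g*(g - 3)*(g - 1)*(g + 3)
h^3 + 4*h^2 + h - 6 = (h - 1)*(h + 2)*(h + 3)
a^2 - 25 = (a - 5)*(a + 5)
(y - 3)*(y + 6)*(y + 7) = y^3 + 10*y^2 + 3*y - 126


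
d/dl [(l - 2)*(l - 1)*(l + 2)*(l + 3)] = 4*l^3 + 6*l^2 - 14*l - 8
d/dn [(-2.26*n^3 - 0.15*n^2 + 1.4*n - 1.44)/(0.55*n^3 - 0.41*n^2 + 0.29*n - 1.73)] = (1.0091*n^4 - 2.8508*n^3 + 14.6359*n^2 - 0.6618*n - 2.0044)/(0.3025*n^6 - 0.451*n^5 + 0.4871*n^4 - 2.1408*n^3 + 1.5027*n^2 - 1.0034*n + 2.9929)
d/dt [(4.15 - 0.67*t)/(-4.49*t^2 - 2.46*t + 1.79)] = (-3.0083*t^2 + 37.267*t + 9.0097)/(20.1601*t^4 + 22.0908*t^3 - 10.0226*t^2 - 8.8068*t + 3.2041)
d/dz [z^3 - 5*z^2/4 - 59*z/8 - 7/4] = 3*z^2 - 5*z/2 - 59/8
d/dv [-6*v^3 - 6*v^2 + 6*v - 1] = -18*v^2 - 12*v + 6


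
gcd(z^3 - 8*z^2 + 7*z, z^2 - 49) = z - 7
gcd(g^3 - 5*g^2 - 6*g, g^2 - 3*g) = g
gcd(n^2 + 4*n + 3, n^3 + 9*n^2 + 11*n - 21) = n + 3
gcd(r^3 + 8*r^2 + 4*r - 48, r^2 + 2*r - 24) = r + 6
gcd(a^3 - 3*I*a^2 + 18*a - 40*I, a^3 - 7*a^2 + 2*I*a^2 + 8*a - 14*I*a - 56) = a^2 + 2*I*a + 8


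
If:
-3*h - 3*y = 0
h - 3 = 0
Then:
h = 3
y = -3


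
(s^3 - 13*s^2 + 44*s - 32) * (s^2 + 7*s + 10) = s^5 - 6*s^4 - 37*s^3 + 146*s^2 + 216*s - 320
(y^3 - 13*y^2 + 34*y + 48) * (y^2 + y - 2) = y^5 - 12*y^4 + 19*y^3 + 108*y^2 - 20*y - 96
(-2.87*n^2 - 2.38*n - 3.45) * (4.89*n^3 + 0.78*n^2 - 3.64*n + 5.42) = -14.0343*n^5 - 13.8768*n^4 - 8.2801*n^3 - 9.5832*n^2 - 0.341599999999998*n - 18.699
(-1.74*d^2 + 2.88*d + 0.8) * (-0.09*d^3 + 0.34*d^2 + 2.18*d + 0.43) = 0.1566*d^5 - 0.8508*d^4 - 2.886*d^3 + 5.8022*d^2 + 2.9824*d + 0.344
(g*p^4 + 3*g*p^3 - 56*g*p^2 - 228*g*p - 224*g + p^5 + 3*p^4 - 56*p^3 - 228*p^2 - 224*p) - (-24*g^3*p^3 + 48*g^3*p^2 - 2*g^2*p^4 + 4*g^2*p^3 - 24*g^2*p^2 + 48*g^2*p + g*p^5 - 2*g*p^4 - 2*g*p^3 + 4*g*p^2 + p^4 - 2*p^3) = 24*g^3*p^3 - 48*g^3*p^2 + 2*g^2*p^4 - 4*g^2*p^3 + 24*g^2*p^2 - 48*g^2*p - g*p^5 + 3*g*p^4 + 5*g*p^3 - 60*g*p^2 - 228*g*p - 224*g + p^5 + 2*p^4 - 54*p^3 - 228*p^2 - 224*p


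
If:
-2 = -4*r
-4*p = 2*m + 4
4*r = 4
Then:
No Solution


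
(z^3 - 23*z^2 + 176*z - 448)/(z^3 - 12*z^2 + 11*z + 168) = (z - 8)/(z + 3)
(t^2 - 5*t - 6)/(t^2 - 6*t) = (t + 1)/t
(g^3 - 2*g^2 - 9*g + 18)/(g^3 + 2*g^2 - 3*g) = (g^2 - 5*g + 6)/(g*(g - 1))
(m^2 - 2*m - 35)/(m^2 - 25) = (m - 7)/(m - 5)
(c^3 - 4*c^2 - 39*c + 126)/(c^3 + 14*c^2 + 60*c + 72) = (c^2 - 10*c + 21)/(c^2 + 8*c + 12)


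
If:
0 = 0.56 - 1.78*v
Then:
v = 0.31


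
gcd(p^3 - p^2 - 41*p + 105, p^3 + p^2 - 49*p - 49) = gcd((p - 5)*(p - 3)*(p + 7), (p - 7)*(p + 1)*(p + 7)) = p + 7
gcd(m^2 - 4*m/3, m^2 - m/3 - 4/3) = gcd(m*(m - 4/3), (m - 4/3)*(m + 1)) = m - 4/3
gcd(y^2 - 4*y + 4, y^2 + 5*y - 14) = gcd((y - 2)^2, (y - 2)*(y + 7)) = y - 2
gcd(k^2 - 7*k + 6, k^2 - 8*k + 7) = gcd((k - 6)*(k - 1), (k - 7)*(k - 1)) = k - 1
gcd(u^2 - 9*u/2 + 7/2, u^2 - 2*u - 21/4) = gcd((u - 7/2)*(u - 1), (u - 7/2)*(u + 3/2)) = u - 7/2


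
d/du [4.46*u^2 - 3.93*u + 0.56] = 8.92*u - 3.93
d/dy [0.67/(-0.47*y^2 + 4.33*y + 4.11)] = (0.6298*y - 2.9011)/(-0.47*y^2 + 4.33*y + 4.11)^2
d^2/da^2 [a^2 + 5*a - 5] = 2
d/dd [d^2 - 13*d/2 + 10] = 2*d - 13/2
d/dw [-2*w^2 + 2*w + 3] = 2 - 4*w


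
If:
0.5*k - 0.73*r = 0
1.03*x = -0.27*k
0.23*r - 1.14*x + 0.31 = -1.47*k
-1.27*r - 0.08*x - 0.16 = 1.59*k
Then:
No Solution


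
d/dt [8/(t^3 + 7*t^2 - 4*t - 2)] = 8*(-3*t^2 - 14*t + 4)/(t^3 + 7*t^2 - 4*t - 2)^2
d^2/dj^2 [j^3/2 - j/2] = 3*j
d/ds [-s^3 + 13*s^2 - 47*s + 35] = -3*s^2 + 26*s - 47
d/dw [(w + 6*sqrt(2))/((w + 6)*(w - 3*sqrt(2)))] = ((w + 6)*(w - 3*sqrt(2)) - (w + 6)*(w + 6*sqrt(2)) - (w - 3*sqrt(2))*(w + 6*sqrt(2)))/((w + 6)^2*(w - 3*sqrt(2))^2)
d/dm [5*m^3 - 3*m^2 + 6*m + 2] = 15*m^2 - 6*m + 6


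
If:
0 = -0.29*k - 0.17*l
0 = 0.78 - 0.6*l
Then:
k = -0.76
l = 1.30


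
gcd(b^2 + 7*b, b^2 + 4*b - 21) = b + 7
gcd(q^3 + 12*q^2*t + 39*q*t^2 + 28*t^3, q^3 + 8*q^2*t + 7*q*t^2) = q^2 + 8*q*t + 7*t^2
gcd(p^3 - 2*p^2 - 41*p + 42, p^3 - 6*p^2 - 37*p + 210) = p^2 - p - 42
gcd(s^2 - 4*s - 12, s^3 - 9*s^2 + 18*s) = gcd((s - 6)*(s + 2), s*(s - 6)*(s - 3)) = s - 6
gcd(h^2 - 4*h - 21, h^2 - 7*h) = h - 7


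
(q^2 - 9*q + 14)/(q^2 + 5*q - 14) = (q - 7)/(q + 7)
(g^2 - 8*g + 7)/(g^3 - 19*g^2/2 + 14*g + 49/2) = 2*(g - 1)/(2*g^2 - 5*g - 7)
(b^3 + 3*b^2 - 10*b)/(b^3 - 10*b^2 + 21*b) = (b^2 + 3*b - 10)/(b^2 - 10*b + 21)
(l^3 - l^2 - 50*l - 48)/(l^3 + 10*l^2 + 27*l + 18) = (l - 8)/(l + 3)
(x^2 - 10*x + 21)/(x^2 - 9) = (x - 7)/(x + 3)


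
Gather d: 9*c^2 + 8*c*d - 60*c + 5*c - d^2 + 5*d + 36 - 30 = 9*c^2 - 55*c - d^2 + d*(8*c + 5) + 6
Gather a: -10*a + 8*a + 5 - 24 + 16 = -2*a - 3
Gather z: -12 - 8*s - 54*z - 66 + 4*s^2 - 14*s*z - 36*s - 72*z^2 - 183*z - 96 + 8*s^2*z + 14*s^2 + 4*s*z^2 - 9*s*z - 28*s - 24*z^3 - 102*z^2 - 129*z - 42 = 18*s^2 - 72*s - 24*z^3 + z^2*(4*s - 174) + z*(8*s^2 - 23*s - 366) - 216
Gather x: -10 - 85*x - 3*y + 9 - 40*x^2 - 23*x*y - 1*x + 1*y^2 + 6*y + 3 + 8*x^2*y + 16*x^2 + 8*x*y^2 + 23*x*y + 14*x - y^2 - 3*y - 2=x^2*(8*y - 24) + x*(8*y^2 - 72)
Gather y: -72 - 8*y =-8*y - 72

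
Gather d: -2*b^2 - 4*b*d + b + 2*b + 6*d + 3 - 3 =-2*b^2 + 3*b + d*(6 - 4*b)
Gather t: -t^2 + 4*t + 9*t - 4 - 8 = -t^2 + 13*t - 12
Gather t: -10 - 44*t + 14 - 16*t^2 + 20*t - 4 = -16*t^2 - 24*t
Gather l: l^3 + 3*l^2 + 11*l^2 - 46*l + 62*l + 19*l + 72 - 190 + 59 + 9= l^3 + 14*l^2 + 35*l - 50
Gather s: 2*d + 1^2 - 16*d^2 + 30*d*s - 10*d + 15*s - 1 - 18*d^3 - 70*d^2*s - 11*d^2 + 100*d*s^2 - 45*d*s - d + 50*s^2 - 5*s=-18*d^3 - 27*d^2 - 9*d + s^2*(100*d + 50) + s*(-70*d^2 - 15*d + 10)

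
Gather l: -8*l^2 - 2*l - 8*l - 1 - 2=-8*l^2 - 10*l - 3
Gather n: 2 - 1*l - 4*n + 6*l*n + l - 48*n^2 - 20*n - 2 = -48*n^2 + n*(6*l - 24)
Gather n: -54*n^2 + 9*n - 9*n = -54*n^2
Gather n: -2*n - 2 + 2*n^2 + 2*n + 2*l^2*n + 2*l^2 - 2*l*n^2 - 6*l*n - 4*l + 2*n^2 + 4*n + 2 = 2*l^2 - 4*l + n^2*(4 - 2*l) + n*(2*l^2 - 6*l + 4)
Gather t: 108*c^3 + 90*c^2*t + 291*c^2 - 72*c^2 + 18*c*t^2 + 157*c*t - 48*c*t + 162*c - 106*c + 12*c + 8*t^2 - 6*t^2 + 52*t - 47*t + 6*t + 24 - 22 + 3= 108*c^3 + 219*c^2 + 68*c + t^2*(18*c + 2) + t*(90*c^2 + 109*c + 11) + 5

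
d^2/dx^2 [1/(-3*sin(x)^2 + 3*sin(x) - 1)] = 3*(12*sin(x)^4 - 9*sin(x)^3 - 19*sin(x)^2 + 19*sin(x) - 4)/(3*sin(x)^2 - 3*sin(x) + 1)^3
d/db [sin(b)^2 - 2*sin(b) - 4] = 2*(sin(b) - 1)*cos(b)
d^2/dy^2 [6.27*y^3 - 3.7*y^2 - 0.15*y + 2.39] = 37.62*y - 7.4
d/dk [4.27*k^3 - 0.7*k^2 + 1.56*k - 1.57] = 12.81*k^2 - 1.4*k + 1.56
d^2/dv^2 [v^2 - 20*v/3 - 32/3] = 2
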